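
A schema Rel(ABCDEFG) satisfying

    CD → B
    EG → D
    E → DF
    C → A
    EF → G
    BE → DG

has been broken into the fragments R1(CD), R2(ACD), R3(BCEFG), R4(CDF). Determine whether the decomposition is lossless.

No

Chase test. Columns are ABCDEFG; row i has aⱼ where attribute j ∈ Ri, else bᵢⱼ.
Initial tableau (one row per fragment):
  row 1: b11 b12 a3 a4 b15 b16 b17
  row 2: a1 b22 a3 a4 b25 b26 b27
  row 3: b31 a2 a3 b34 a5 a6 a7
  row 4: b41 b42 a3 a4 b45 a6 b47
Rows 1 and 2 agree on CD; apply CD→B and equate their B entries.
Rows 1 and 4 agree on CD; apply CD→B and equate their B entries.
Rows 1 and 2 agree on C; apply C→A and equate their A entries.
Rows 1 and 3 agree on C; apply C→A and equate their A entries.
Rows 1 and 4 agree on C; apply C→A and equate their A entries.
No row becomes fully distinguished — the join is lossy.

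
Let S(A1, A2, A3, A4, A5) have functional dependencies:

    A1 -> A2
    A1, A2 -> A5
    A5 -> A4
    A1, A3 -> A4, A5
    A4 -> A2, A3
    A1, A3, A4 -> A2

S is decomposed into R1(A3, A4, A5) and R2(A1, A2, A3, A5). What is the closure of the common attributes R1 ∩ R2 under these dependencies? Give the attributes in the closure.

R1 ∩ R2 = {A3, A5}.
A5 → A4 applies, adding A4
A4 → A2, A3 applies, adding A2
Closure: {A2, A3, A4, A5}.

A2, A3, A4, A5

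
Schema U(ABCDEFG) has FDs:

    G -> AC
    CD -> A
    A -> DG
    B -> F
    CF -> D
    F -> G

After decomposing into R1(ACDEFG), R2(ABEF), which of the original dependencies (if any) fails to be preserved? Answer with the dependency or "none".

G → AC lies within R1.
CD → A lies within R1.
A → DG lies within R1.
B → F lies within R2.
CF → D lies within R1.
F → G lies within R1.
Every dependency is enforceable on the fragments, so the decomposition is dependency-preserving.

none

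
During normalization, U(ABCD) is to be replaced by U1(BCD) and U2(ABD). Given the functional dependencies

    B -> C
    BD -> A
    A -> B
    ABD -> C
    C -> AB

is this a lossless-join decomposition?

Common attributes: U1 ∩ U2 = {BD}.
Closure of {BD}: B → C applies, adding C; BD → A applies, adding A. So (BD)⁺ = {ABCD}.
This closure contains every attribute of U1, so U1 ∩ U2 → U1. The join is lossless.

Yes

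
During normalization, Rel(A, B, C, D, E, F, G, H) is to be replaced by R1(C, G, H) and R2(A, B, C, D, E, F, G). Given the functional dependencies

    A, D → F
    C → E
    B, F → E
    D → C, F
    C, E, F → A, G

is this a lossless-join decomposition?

Common attributes: R1 ∩ R2 = {C, G}.
Closure of {C, G}: C → E applies, adding E. So (C, G)⁺ = {C, E, G}.
The closure contains neither all of R1 = {C, G, H} nor all of R2 = {A, B, C, D, E, F, G}, so the common attributes are not a superkey of either fragment. The join is lossy.

No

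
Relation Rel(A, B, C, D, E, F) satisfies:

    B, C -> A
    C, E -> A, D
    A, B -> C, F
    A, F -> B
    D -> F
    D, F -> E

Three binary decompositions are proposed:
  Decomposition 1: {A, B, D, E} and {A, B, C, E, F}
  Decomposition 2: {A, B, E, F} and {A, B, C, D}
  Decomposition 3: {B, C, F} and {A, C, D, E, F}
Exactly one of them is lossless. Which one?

Decomposition 1: common = {A, B, E}, closure = {A, B, C, D, E, F} → lossless.
Decomposition 2: common = {A, B}, closure = {A, B, C, F} → lossy.
Decomposition 3: common = {C, F}, closure = {C, F} → lossy.

Decomposition 1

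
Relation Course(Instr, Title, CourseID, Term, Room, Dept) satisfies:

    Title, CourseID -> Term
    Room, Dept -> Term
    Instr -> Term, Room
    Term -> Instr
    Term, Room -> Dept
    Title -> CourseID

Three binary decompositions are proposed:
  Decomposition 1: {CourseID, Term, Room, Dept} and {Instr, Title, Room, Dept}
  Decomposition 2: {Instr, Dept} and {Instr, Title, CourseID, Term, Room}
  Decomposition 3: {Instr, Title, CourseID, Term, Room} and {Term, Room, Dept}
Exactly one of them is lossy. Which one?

Decomposition 1

Decomposition 1: common = {Room, Dept}, closure = {Instr, Term, Room, Dept} → lossy.
Decomposition 2: common = {Instr}, closure = {Instr, Term, Room, Dept} → lossless.
Decomposition 3: common = {Term, Room}, closure = {Instr, Term, Room, Dept} → lossless.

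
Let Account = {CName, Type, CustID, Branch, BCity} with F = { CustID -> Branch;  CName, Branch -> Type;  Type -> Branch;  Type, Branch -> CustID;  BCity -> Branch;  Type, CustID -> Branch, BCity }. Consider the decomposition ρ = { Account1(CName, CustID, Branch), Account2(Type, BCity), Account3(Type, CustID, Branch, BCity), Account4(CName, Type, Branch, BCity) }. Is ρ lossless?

Yes

Chase test. Columns are CName, Type, CustID, Branch, BCity; row i has aⱼ where attribute j ∈ Accounti, else bᵢⱼ.
Initial tableau (one row per fragment):
  row 1: a1 b12 a3 a4 b15
  row 2: b21 a2 b23 b24 a5
  row 3: b31 a2 a3 a4 a5
  row 4: a1 a2 b43 a4 a5
Rows 1 and 4 agree on CName, Branch; apply CName, Branch→Type and equate their Type entries.
Rows 1 and 2 agree on Type; apply Type→Branch and equate their Branch entries.
Rows 1 and 2 agree on Type, Branch; apply Type, Branch→CustID and equate their CustID entries.
Rows 1 and 4 agree on Type, Branch; apply Type, Branch→CustID and equate their CustID entries.
Rows 1 and 2 agree on Type, CustID; apply Type, CustID→Branch, BCity and equate their Branch, BCity entries.
Row 1 is now all distinguished symbols — the join is lossless.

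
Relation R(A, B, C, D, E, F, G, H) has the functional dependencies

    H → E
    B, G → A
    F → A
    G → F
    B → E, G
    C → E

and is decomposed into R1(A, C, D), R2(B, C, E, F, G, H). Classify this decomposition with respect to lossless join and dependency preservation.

Lossless test: (C)⁺ = {C, E}, which is a superkey of neither fragment — lossy.
Dependency preservation: the restricted closure of {B, G} across the fragments never reaches {A}, so B, G → A cannot be enforced without a join — not preserved.

lossy and not dependency-preserving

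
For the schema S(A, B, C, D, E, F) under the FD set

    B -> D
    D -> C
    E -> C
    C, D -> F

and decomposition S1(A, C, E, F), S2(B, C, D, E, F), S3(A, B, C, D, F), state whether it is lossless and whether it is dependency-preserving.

lossy but dependency-preserving

Lossless test (chase): applying each FD to every pair of rows produces no changes in the tableau, so no row becomes fully distinguished — the join is lossy.
Dependency preservation: every FD's attributes lie within a single fragment, so each can be enforced locally — preserved.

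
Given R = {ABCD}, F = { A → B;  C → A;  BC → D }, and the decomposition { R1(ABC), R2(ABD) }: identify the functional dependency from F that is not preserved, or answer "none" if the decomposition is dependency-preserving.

Check BC → D: no single fragment contains all of {BCD}, and the restricted closure of {BC} across the fragments never reaches {D}.
A → B is preserved.
C → A is preserved.

BC → D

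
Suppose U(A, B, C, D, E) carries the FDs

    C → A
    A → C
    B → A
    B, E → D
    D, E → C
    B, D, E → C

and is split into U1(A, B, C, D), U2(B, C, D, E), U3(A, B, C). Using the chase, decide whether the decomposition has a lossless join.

Chase test. Columns are A, B, C, D, E; row i has aⱼ where attribute j ∈ Ui, else bᵢⱼ.
Initial tableau (one row per fragment):
  row 1: a1 a2 a3 a4 b15
  row 2: b21 a2 a3 a4 a5
  row 3: a1 a2 a3 b34 b35
Rows 1 and 2 agree on C; apply C→A and equate their A entries.
Row 2 is now all distinguished symbols — the join is lossless.

Yes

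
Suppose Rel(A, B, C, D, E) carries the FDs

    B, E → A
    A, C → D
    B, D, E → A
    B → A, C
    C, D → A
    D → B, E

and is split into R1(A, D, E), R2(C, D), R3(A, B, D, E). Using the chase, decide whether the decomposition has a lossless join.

Yes

Chase test. Columns are A, B, C, D, E; row i has aⱼ where attribute j ∈ Ri, else bᵢⱼ.
Initial tableau (one row per fragment):
  row 1: a1 b12 b13 a4 a5
  row 2: b21 b22 a3 a4 b25
  row 3: a1 a2 b33 a4 a5
Rows 1 and 2 agree on D; apply D→B, E and equate their B, E entries.
Rows 1 and 3 agree on D; apply D→B, E and equate their B, E entries.
Rows 1 and 2 agree on B, E; apply B, E→A and equate their A entries.
Rows 1 and 2 agree on B; apply B→A, C and equate their A, C entries.
Rows 1 and 3 agree on B; apply B→A, C and equate their A, C entries.
Row 1 is now all distinguished symbols — the join is lossless.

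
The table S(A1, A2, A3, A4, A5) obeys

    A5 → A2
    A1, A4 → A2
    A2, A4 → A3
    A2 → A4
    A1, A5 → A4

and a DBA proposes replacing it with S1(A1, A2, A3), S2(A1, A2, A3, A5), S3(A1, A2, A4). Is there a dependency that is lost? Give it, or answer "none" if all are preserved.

none

A5 → A2 lies within S2.
A1, A4 → A2 lies within S3.
A2, A4 → A3: restricted closure across fragments reaches A3.
A2 → A4 lies within S3.
A1, A5 → A4: restricted closure across fragments reaches A4.
Every dependency is enforceable on the fragments, so the decomposition is dependency-preserving.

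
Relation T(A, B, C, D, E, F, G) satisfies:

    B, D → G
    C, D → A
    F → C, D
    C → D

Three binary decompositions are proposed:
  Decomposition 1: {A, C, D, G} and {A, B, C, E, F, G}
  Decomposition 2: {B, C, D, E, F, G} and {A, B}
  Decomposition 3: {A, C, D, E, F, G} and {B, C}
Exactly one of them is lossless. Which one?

Decomposition 1: common = {A, C, G}, closure = {A, C, D, G} → lossless.
Decomposition 2: common = {B}, closure = {B} → lossy.
Decomposition 3: common = {C}, closure = {A, C, D} → lossy.

Decomposition 1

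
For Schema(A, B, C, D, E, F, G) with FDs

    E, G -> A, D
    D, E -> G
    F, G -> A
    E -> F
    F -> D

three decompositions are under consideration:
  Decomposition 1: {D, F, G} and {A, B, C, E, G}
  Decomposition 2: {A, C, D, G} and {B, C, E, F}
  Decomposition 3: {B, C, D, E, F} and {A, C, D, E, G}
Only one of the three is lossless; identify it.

Decomposition 3

Decomposition 1: common = {G}, closure = {G} → lossy.
Decomposition 2: common = {C}, closure = {C} → lossy.
Decomposition 3: common = {C, D, E}, closure = {A, C, D, E, F, G} → lossless.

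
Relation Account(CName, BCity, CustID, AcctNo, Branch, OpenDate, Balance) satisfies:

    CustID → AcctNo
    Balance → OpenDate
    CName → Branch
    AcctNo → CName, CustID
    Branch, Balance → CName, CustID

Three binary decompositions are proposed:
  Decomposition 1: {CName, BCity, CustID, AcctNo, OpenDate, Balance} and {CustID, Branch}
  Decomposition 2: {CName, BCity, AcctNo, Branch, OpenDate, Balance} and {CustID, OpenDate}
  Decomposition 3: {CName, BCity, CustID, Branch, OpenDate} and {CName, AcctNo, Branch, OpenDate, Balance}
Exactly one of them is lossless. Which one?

Decomposition 1

Decomposition 1: common = {CustID}, closure = {CName, CustID, AcctNo, Branch} → lossless.
Decomposition 2: common = {OpenDate}, closure = {OpenDate} → lossy.
Decomposition 3: common = {CName, Branch, OpenDate}, closure = {CName, Branch, OpenDate} → lossy.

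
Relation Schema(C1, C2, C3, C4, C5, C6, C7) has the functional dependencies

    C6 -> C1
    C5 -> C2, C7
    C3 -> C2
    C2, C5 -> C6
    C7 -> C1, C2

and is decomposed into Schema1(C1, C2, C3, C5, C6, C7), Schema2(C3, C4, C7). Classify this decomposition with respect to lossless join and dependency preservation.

Lossless test: (C3, C7)⁺ = {C1, C2, C3, C7}, which is a superkey of neither fragment — lossy.
Dependency preservation: every FD's attributes lie within a single fragment, so each can be enforced locally — preserved.

lossy but dependency-preserving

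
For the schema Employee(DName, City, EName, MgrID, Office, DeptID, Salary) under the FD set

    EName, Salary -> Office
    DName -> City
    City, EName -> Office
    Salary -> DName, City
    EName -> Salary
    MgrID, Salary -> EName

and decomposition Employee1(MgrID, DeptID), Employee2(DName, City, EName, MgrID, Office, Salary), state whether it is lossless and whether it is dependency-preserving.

lossy but dependency-preserving

Lossless test: (MgrID)⁺ = {MgrID}, which is a superkey of neither fragment — lossy.
Dependency preservation: every FD's attributes lie within a single fragment, so each can be enforced locally — preserved.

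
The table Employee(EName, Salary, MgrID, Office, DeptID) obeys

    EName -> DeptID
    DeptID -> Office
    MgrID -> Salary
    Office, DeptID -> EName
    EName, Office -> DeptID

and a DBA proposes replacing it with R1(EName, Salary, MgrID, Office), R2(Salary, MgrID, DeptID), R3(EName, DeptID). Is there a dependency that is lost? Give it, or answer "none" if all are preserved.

EName → DeptID lies within R3.
DeptID → Office: restricted closure across fragments reaches Office.
MgrID → Salary lies within R1.
Office, DeptID → EName: restricted closure across fragments reaches EName.
EName, Office → DeptID: restricted closure across fragments reaches DeptID.
Every dependency is enforceable on the fragments, so the decomposition is dependency-preserving.

none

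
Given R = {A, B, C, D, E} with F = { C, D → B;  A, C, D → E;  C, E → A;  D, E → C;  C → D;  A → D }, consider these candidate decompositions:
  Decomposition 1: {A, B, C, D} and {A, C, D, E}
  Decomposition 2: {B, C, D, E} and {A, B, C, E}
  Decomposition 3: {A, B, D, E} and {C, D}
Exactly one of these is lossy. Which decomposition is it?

Decomposition 1: common = {A, C, D}, closure = {A, B, C, D, E} → lossless.
Decomposition 2: common = {B, C, E}, closure = {A, B, C, D, E} → lossless.
Decomposition 3: common = {D}, closure = {D} → lossy.

Decomposition 3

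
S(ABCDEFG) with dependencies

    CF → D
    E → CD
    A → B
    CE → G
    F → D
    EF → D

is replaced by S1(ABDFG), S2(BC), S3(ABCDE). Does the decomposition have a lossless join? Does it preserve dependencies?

lossy and not dependency-preserving

Lossless test (chase): applying each FD to every pair of rows produces no changes in the tableau, so no row becomes fully distinguished — the join is lossy.
Dependency preservation: the restricted closure of {CE} across the fragments never reaches {G}, so CE → G cannot be enforced without a join — not preserved.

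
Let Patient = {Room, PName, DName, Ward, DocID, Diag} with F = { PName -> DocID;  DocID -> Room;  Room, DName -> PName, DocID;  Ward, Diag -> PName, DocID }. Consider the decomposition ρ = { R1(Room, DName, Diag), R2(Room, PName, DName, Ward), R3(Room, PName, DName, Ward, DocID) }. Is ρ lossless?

Chase test. Columns are Room, PName, DName, Ward, DocID, Diag; row i has aⱼ where attribute j ∈ Ri, else bᵢⱼ.
Initial tableau (one row per fragment):
  row 1: a1 b12 a3 b14 b15 a6
  row 2: a1 a2 a3 a4 b25 b26
  row 3: a1 a2 a3 a4 a5 b36
Rows 2 and 3 agree on PName; apply PName→DocID and equate their DocID entries.
Rows 1 and 2 agree on Room, DName; apply Room, DName→PName, DocID and equate their PName, DocID entries.
No row becomes fully distinguished — the join is lossy.

No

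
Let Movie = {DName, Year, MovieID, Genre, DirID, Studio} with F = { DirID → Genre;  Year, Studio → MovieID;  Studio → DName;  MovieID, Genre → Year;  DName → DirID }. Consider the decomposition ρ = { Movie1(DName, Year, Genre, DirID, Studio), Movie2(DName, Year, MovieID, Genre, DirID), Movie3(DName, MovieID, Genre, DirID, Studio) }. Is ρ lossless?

Yes

Chase test. Columns are DName, Year, MovieID, Genre, DirID, Studio; row i has aⱼ where attribute j ∈ Moviei, else bᵢⱼ.
Initial tableau (one row per fragment):
  row 1: a1 a2 b13 a4 a5 a6
  row 2: a1 a2 a3 a4 a5 b26
  row 3: a1 b32 a3 a4 a5 a6
Rows 2 and 3 agree on MovieID, Genre; apply MovieID, Genre→Year and equate their Year entries.
Rows 1 and 3 agree on Year, Studio; apply Year, Studio→MovieID and equate their MovieID entries.
Row 1 is now all distinguished symbols — the join is lossless.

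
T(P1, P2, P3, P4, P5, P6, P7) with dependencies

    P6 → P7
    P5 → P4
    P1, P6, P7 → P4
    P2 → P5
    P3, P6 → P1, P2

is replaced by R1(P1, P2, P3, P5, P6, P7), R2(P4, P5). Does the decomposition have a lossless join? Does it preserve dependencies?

lossless but not dependency-preserving

Lossless test: (P5)⁺ = {P4, P5}, which contains all of one fragment — lossless.
Dependency preservation: the restricted closure of {P1, P6, P7} across the fragments never reaches {P4}, so P1, P6, P7 → P4 cannot be enforced without a join — not preserved.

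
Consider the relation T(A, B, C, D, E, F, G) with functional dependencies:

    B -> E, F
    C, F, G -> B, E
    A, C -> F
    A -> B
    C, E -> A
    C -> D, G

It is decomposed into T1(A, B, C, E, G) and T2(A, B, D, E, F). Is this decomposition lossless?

Common attributes: T1 ∩ T2 = {A, B, E}.
Closure of {A, B, E}: B → E, F applies, adding F. So (A, B, E)⁺ = {A, B, E, F}.
The closure contains neither all of T1 = {A, B, C, E, G} nor all of T2 = {A, B, D, E, F}, so the common attributes are not a superkey of either fragment. The join is lossy.

No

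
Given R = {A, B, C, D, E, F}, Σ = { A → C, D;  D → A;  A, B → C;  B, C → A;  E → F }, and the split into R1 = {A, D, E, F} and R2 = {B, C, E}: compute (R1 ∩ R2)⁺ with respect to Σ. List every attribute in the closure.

E, F

R1 ∩ R2 = {E}.
E → F applies, adding F
Closure: {E, F}.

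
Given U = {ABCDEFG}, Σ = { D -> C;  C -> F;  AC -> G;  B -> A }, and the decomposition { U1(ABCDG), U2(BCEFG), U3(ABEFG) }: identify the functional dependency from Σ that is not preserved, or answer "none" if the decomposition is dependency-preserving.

D → C lies within U1.
C → F lies within U2.
AC → G lies within U1.
B → A lies within U1.
Every dependency is enforceable on the fragments, so the decomposition is dependency-preserving.

none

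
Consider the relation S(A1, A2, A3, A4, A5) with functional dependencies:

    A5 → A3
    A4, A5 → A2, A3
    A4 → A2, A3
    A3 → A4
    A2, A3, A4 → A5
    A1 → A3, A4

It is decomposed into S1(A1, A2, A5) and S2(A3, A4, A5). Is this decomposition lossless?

Common attributes: S1 ∩ S2 = {A5}.
Closure of {A5}: A5 → A3 applies, adding A3; A3 → A4 applies, adding A4; A4, A5 → A2, A3 applies, adding A2. So (A5)⁺ = {A2, A3, A4, A5}.
This closure contains every attribute of S2, so S1 ∩ S2 → S2. The join is lossless.

Yes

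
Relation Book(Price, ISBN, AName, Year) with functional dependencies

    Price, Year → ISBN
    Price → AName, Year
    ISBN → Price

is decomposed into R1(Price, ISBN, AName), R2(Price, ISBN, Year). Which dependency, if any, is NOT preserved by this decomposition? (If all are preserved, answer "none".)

none

Price, Year → ISBN lies within R2.
Price → AName, Year: restricted closure across fragments reaches AName, Year.
ISBN → Price lies within R1.
Every dependency is enforceable on the fragments, so the decomposition is dependency-preserving.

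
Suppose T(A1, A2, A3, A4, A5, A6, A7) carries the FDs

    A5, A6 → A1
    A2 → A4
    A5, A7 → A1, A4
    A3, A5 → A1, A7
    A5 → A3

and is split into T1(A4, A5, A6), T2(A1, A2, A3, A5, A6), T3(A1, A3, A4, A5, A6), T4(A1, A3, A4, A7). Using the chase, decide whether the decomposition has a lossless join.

No

Chase test. Columns are A1, A2, A3, A4, A5, A6, A7; row i has aⱼ where attribute j ∈ Ti, else bᵢⱼ.
Initial tableau (one row per fragment):
  row 1: b11 b12 b13 a4 a5 a6 b17
  row 2: a1 a2 a3 b24 a5 a6 b27
  row 3: a1 b32 a3 a4 a5 a6 b37
  row 4: a1 b42 a3 a4 b45 b46 a7
Rows 1 and 2 agree on A5, A6; apply A5, A6→A1 and equate their A1 entries.
Rows 2 and 3 agree on A3, A5; apply A3, A5→A1, A7 and equate their A1, A7 entries.
Rows 1 and 2 agree on A5; apply A5→A3 and equate their A3 entries.
Rows 2 and 3 agree on A5, A7; apply A5, A7→A1, A4 and equate their A1, A4 entries.
Rows 1 and 2 agree on A3, A5; apply A3, A5→A1, A7 and equate their A1, A7 entries.
No row becomes fully distinguished — the join is lossy.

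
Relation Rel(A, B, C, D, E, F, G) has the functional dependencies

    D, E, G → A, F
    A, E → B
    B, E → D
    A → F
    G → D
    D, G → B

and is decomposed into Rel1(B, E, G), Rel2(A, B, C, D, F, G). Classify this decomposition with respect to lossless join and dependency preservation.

lossy and not dependency-preserving

Lossless test: (B, G)⁺ = {B, D, G}, which is a superkey of neither fragment — lossy.
Dependency preservation: the restricted closure of {D, E, G} across the fragments never reaches {A, F}, so D, E, G → A, F cannot be enforced without a join — not preserved.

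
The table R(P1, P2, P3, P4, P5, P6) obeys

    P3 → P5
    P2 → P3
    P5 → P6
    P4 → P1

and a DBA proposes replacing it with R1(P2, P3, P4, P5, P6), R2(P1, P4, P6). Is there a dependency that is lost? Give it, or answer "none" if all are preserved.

none

P3 → P5 lies within R1.
P2 → P3 lies within R1.
P5 → P6 lies within R1.
P4 → P1 lies within R2.
Every dependency is enforceable on the fragments, so the decomposition is dependency-preserving.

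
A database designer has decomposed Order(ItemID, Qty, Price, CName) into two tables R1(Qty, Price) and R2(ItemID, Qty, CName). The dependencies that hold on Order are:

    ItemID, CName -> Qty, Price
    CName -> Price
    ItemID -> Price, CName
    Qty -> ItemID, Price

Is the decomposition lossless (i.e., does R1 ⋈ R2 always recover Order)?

Yes

Common attributes: R1 ∩ R2 = {Qty}.
Closure of {Qty}: Qty → ItemID, Price applies, adding ItemID, Price; ItemID → Price, CName applies, adding CName. So (Qty)⁺ = {ItemID, Qty, Price, CName}.
This closure contains every attribute of R1, so R1 ∩ R2 → R1. The join is lossless.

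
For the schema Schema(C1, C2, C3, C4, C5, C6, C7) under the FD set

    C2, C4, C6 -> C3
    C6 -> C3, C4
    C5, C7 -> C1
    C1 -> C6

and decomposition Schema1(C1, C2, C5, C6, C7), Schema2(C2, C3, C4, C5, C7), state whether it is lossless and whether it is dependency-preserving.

Lossless test: (C2, C5, C7)⁺ = {C1, C2, C3, C4, C5, C6, C7}, which contains all of one fragment — lossless.
Dependency preservation: the restricted closure of {C2, C4, C6} across the fragments never reaches {C3}, so C2, C4, C6 → C3 cannot be enforced without a join — not preserved.

lossless but not dependency-preserving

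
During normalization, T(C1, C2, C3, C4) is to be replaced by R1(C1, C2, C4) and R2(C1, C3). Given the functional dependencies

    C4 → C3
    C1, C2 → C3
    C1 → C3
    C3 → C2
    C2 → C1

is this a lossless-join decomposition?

Common attributes: R1 ∩ R2 = {C1}.
Closure of {C1}: C1 → C3 applies, adding C3; C3 → C2 applies, adding C2. So (C1)⁺ = {C1, C2, C3}.
This closure contains every attribute of R2, so R1 ∩ R2 → R2. The join is lossless.

Yes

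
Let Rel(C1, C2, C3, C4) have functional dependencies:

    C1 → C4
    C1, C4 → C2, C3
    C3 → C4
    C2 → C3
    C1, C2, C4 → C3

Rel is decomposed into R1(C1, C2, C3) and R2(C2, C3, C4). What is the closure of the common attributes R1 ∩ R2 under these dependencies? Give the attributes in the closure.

R1 ∩ R2 = {C2, C3}.
C3 → C4 applies, adding C4
Closure: {C2, C3, C4}.

C2, C3, C4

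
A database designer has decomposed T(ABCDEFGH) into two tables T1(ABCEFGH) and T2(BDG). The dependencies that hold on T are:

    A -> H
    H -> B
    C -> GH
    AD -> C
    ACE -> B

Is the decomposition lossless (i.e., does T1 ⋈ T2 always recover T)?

Common attributes: T1 ∩ T2 = {BG}.
No dependency enlarges {BG}, so (BG)⁺ = {BG}.
The closure contains neither all of T1 = {ABCEFGH} nor all of T2 = {BDG}, so the common attributes are not a superkey of either fragment. The join is lossy.

No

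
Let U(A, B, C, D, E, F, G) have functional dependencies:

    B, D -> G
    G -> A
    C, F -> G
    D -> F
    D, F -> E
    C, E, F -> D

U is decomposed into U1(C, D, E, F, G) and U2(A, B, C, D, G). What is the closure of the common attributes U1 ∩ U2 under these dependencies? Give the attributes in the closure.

A, C, D, E, F, G

U1 ∩ U2 = {C, D, G}.
G → A applies, adding A
D → F applies, adding F
D, F → E applies, adding E
Closure: {A, C, D, E, F, G}.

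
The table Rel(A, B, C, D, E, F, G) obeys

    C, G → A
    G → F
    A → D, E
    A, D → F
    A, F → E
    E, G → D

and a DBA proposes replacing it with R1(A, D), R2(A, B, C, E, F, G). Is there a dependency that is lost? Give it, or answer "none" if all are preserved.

Check E, G → D: no single fragment contains all of {D, E, G}, and the restricted closure of {E, G} across the fragments never reaches {D}.
C, G → A is preserved.
G → F is preserved.
A → D, E is preserved.
A, D → F is preserved.
A, F → E is preserved.

E, G → D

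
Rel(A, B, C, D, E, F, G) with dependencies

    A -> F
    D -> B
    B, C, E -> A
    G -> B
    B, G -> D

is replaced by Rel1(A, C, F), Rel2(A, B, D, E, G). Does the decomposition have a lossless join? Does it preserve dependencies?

lossy and not dependency-preserving

Lossless test: (A)⁺ = {A, F}, which is a superkey of neither fragment — lossy.
Dependency preservation: the restricted closure of {B, C, E} across the fragments never reaches {A}, so B, C, E → A cannot be enforced without a join — not preserved.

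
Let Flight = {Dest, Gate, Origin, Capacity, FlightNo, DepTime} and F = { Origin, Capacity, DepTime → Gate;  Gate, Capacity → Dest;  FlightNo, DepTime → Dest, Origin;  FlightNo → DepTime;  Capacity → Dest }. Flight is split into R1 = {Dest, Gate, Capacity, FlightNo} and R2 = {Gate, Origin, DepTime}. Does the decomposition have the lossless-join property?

Common attributes: R1 ∩ R2 = {Gate}.
No dependency enlarges {Gate}, so (Gate)⁺ = {Gate}.
The closure contains neither all of R1 = {Dest, Gate, Capacity, FlightNo} nor all of R2 = {Gate, Origin, DepTime}, so the common attributes are not a superkey of either fragment. The join is lossy.

No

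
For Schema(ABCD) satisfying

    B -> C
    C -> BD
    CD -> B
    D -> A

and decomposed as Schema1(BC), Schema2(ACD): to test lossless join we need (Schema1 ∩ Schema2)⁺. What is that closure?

Schema1 ∩ Schema2 = {C}.
C → BD applies, adding BD
D → A applies, adding A
Closure: {ABCD}.

ABCD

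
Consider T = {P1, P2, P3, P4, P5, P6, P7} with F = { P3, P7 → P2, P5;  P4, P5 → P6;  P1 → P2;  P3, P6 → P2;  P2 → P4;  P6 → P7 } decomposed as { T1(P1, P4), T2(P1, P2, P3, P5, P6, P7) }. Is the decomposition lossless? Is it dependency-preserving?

lossless but not dependency-preserving

Lossless test: (P1)⁺ = {P1, P2, P4}, which contains all of one fragment — lossless.
Dependency preservation: the restricted closure of {P4, P5} across the fragments never reaches {P6}, so P4, P5 → P6 cannot be enforced without a join — not preserved.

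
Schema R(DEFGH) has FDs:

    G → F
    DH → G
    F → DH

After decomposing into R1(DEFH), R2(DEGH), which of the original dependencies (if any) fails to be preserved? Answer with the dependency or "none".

none

G → F: restricted closure across fragments reaches F.
DH → G lies within R2.
F → DH lies within R1.
Every dependency is enforceable on the fragments, so the decomposition is dependency-preserving.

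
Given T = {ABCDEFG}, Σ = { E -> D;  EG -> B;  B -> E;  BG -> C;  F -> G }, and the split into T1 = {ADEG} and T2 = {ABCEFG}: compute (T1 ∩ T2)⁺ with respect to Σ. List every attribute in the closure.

ABCDEG

T1 ∩ T2 = {AEG}.
E → D applies, adding D
EG → B applies, adding B
BG → C applies, adding C
Closure: {ABCDEG}.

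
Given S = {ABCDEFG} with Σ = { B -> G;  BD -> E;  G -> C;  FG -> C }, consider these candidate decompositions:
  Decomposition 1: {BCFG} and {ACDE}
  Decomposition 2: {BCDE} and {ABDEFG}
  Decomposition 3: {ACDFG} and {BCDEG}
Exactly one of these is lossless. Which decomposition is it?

Decomposition 2

Decomposition 1: common = {C}, closure = {C} → lossy.
Decomposition 2: common = {BDE}, closure = {BCDEG} → lossless.
Decomposition 3: common = {CDG}, closure = {CDG} → lossy.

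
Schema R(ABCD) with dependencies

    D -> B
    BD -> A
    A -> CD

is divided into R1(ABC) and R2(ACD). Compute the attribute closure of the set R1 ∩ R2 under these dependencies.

ABCD

R1 ∩ R2 = {AC}.
A → CD applies, adding D
D → B applies, adding B
Closure: {ABCD}.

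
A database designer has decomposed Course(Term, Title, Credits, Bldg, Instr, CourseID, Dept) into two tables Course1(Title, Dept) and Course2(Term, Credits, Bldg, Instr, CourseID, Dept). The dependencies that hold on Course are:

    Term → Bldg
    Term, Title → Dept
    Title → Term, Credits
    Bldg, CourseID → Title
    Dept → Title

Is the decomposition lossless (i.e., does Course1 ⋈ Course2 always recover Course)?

Yes

Common attributes: Course1 ∩ Course2 = {Dept}.
Closure of {Dept}: Dept → Title applies, adding Title; Title → Term, Credits applies, adding Term, Credits; Term → Bldg applies, adding Bldg. So (Dept)⁺ = {Term, Title, Credits, Bldg, Dept}.
This closure contains every attribute of Course1, so Course1 ∩ Course2 → Course1. The join is lossless.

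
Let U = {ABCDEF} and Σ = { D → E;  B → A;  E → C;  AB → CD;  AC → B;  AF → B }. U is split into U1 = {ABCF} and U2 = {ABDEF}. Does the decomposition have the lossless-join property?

Yes

Common attributes: U1 ∩ U2 = {ABF}.
Closure of {ABF}: AB → CD applies, adding CD; D → E applies, adding E. So (ABF)⁺ = {ABCDEF}.
This closure contains every attribute of U1, so U1 ∩ U2 → U1. The join is lossless.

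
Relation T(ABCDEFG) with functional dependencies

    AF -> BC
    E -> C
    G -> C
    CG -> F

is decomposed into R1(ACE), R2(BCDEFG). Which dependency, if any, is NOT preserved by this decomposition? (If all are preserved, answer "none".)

Check AF → BC: no single fragment contains all of {ABCF}, and the restricted closure of {AF} across the fragments never reaches {BC}.
E → C is preserved.
G → C is preserved.
CG → F is preserved.

AF -> BC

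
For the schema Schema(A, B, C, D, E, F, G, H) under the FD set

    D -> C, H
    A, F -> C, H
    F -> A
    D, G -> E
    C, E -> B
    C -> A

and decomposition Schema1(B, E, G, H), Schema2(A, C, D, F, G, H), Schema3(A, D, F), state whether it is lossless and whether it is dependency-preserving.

lossy and not dependency-preserving

Lossless test (chase): Rows 2 and 3 agree on D; apply D→C, H and equate their C, H entries. No row becomes fully distinguished — the join is lossy.
Dependency preservation: the restricted closure of {D, G} across the fragments never reaches {E}, so D, G → E cannot be enforced without a join — not preserved.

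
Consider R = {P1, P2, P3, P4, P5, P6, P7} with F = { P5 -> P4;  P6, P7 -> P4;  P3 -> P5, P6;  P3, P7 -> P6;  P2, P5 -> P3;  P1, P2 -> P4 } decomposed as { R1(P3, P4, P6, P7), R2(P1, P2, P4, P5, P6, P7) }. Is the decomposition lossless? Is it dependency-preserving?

Lossless test: (P4, P6, P7)⁺ = {P4, P6, P7}, which is a superkey of neither fragment — lossy.
Dependency preservation: the restricted closure of {P3} across the fragments never reaches {P5, P6}, so P3 → P5, P6 cannot be enforced without a join — not preserved.

lossy and not dependency-preserving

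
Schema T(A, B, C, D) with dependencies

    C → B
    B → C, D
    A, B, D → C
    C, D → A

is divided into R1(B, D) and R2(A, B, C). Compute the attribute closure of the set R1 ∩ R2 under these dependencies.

A, B, C, D

R1 ∩ R2 = {B}.
B → C, D applies, adding C, D
C, D → A applies, adding A
Closure: {A, B, C, D}.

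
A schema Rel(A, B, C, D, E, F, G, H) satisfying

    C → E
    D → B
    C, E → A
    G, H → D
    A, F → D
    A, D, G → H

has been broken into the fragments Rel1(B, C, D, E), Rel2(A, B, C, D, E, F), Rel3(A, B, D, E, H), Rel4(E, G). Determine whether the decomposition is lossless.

Chase test. Columns are A, B, C, D, E, F, G, H; row i has aⱼ where attribute j ∈ Reli, else bᵢⱼ.
Initial tableau (one row per fragment):
  row 1: b11 a2 a3 a4 a5 b16 b17 b18
  row 2: a1 a2 a3 a4 a5 a6 b27 b28
  row 3: a1 a2 b33 a4 a5 b36 b37 a8
  row 4: b41 b42 b43 b44 a5 b46 a7 b48
Rows 1 and 2 agree on C, E; apply C, E→A and equate their A entries.
No row becomes fully distinguished — the join is lossy.

No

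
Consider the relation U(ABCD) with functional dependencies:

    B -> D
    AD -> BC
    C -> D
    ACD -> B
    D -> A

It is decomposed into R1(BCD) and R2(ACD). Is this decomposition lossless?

Common attributes: R1 ∩ R2 = {CD}.
Closure of {CD}: D → A applies, adding A; AD → BC applies, adding B. So (CD)⁺ = {ABCD}.
This closure contains every attribute of R1, so R1 ∩ R2 → R1. The join is lossless.

Yes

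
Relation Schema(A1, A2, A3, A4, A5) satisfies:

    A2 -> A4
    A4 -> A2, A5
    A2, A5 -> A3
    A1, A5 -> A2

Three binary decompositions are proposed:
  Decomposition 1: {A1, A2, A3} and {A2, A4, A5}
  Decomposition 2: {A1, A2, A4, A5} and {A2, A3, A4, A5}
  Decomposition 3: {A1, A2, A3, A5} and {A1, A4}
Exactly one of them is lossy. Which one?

Decomposition 1: common = {A2}, closure = {A2, A3, A4, A5} → lossless.
Decomposition 2: common = {A2, A4, A5}, closure = {A2, A3, A4, A5} → lossless.
Decomposition 3: common = {A1}, closure = {A1} → lossy.

Decomposition 3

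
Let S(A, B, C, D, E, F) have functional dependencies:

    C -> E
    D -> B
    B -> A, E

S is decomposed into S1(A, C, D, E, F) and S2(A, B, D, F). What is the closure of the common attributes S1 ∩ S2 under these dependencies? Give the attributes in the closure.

A, B, D, E, F

S1 ∩ S2 = {A, D, F}.
D → B applies, adding B
B → A, E applies, adding E
Closure: {A, B, D, E, F}.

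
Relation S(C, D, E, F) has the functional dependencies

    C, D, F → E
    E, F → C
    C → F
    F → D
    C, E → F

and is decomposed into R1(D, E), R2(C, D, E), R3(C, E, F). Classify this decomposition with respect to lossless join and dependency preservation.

lossless but not dependency-preserving

Lossless test (chase): Rows 2 and 3 agree on C; apply C→F and equate their F entries. Rows 2 and 3 agree on F; apply F→D and equate their D entries. Row 2 is now all distinguished symbols — the join is lossless.
Dependency preservation: the restricted closure of {F} across the fragments never reaches {D}, so F → D cannot be enforced without a join — not preserved.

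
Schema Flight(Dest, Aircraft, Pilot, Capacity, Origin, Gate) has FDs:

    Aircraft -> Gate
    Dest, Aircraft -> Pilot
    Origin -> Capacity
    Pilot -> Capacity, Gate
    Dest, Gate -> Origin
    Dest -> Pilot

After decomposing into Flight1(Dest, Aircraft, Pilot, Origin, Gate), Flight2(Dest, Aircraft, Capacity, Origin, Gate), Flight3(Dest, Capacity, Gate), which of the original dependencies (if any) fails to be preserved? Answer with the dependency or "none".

Check Pilot → Capacity, Gate: no single fragment contains all of {Pilot, Capacity, Gate}, and the restricted closure of {Pilot} across the fragments never reaches {Capacity, Gate}.
Aircraft → Gate is preserved.
Dest, Aircraft → Pilot is preserved.
Origin → Capacity is preserved.
Dest, Gate → Origin is preserved.
Dest → Pilot is preserved.

Pilot -> Capacity, Gate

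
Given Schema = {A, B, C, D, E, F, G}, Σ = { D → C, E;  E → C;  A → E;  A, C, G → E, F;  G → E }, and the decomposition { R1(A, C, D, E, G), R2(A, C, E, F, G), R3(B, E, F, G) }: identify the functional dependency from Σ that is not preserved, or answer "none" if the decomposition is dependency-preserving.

none

D → C, E lies within R1.
E → C lies within R1.
A → E lies within R1.
A, C, G → E, F lies within R2.
G → E lies within R1.
Every dependency is enforceable on the fragments, so the decomposition is dependency-preserving.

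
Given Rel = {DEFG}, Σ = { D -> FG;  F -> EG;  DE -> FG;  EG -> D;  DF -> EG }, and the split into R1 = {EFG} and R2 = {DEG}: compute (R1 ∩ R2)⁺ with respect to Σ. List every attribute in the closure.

DEFG

R1 ∩ R2 = {EG}.
EG → D applies, adding D
D → FG applies, adding F
Closure: {DEFG}.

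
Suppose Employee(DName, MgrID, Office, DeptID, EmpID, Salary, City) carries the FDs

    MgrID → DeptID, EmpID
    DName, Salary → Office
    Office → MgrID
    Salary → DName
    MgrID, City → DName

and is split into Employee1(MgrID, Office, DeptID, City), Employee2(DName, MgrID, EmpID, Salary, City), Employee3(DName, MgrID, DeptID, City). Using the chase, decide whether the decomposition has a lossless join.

Chase test. Columns are DName, MgrID, Office, DeptID, EmpID, Salary, City; row i has aⱼ where attribute j ∈ Employeei, else bᵢⱼ.
Initial tableau (one row per fragment):
  row 1: b11 a2 a3 a4 b15 b16 a7
  row 2: a1 a2 b23 b24 a5 a6 a7
  row 3: a1 a2 b33 a4 b35 b36 a7
Rows 1 and 2 agree on MgrID; apply MgrID→DeptID, EmpID and equate their DeptID, EmpID entries.
Rows 1 and 3 agree on MgrID; apply MgrID→DeptID, EmpID and equate their DeptID, EmpID entries.
Rows 1 and 2 agree on MgrID, City; apply MgrID, City→DName and equate their DName entries.
No row becomes fully distinguished — the join is lossy.

No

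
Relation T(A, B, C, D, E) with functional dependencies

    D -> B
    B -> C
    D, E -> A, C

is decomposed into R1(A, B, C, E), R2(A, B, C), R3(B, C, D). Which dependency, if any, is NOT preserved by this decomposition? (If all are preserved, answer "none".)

Check D, E → A, C: no single fragment contains all of {A, C, D, E}, and the restricted closure of {D, E} across the fragments never reaches {A, C}.
D → B is preserved.
B → C is preserved.

D, E -> A, C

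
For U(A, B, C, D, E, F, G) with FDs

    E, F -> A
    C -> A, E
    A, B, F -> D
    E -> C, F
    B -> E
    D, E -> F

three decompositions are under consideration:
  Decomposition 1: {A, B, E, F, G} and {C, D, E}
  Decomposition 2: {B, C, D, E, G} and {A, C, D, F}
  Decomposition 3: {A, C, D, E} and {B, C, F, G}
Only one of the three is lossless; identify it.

Decomposition 2

Decomposition 1: common = {E}, closure = {A, C, E, F} → lossy.
Decomposition 2: common = {C, D}, closure = {A, C, D, E, F} → lossless.
Decomposition 3: common = {C}, closure = {A, C, E, F} → lossy.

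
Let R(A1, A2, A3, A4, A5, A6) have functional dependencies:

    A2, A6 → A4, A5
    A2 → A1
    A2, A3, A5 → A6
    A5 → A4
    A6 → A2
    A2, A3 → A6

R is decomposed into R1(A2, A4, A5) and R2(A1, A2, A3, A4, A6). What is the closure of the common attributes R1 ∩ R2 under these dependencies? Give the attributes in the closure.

R1 ∩ R2 = {A2, A4}.
A2 → A1 applies, adding A1
Closure: {A1, A2, A4}.

A1, A2, A4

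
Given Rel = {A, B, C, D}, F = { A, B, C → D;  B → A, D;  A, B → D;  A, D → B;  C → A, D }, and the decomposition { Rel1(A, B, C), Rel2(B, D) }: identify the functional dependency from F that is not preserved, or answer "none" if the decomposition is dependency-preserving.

A, D → B

Check A, D → B: no single fragment contains all of {A, B, D}, and the restricted closure of {A, D} across the fragments never reaches {B}.
A, B, C → D is preserved.
B → A, D is preserved.
A, B → D is preserved.
C → A, D is preserved.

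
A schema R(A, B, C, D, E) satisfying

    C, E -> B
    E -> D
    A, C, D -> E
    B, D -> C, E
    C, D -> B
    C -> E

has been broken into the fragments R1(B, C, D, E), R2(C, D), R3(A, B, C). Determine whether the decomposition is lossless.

Yes

Chase test. Columns are A, B, C, D, E; row i has aⱼ where attribute j ∈ Ri, else bᵢⱼ.
Initial tableau (one row per fragment):
  row 1: b11 a2 a3 a4 a5
  row 2: b21 b22 a3 a4 b25
  row 3: a1 a2 a3 b34 b35
Rows 1 and 2 agree on C, D; apply C, D→B and equate their B entries.
Rows 1 and 2 agree on C; apply C→E and equate their E entries.
Rows 1 and 3 agree on C; apply C→E and equate their E entries.
Rows 1 and 3 agree on E; apply E→D and equate their D entries.
Row 3 is now all distinguished symbols — the join is lossless.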